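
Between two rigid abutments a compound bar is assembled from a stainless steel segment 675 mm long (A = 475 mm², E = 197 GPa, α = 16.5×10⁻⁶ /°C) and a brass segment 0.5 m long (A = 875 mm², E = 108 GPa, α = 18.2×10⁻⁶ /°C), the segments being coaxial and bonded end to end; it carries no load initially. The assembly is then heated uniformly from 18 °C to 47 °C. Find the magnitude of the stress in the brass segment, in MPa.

With the walls removed the bar would change length by δ_free = Σ αᵢΔT Lᵢ = 16.5×10⁻⁶×29×675 + 18.2×10⁻⁶×29×500 = 0.5869 mm.
The walls prevent any net length change, so an axial force P (same in every segment) develops. Compatibility: P · Σ Lᵢ/(AᵢEᵢ) = δ_free.
Σ Lᵢ/(AᵢEᵢ) = 675/(475×197×10³) + 500/(875×108×10³) = 1.25×10⁻⁵ mm/N.
Hence P = δ_free / Σ(L/AE) = 0.5869/1.25×10⁻⁵ = 46.93 kN (compressive).
σ_{brass} = P / A = 46930 / 875 = 53.64 MPa.

σ ≈ 53.6 MPa (compressive)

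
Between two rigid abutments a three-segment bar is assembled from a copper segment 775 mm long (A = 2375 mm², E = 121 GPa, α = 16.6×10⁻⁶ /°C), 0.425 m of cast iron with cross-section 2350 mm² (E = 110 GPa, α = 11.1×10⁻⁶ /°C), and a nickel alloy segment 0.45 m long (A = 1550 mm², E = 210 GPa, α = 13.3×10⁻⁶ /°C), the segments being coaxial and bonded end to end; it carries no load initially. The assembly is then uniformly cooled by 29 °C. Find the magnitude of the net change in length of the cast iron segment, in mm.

Free thermal contraction of the whole bar: Σ αᵢΔT Lᵢ = 16.6×10⁻⁶×29×775 + 11.1×10⁻⁶×29×425 + 13.3×10⁻⁶×29×450 = 0.6835 mm.
Since the ends are fixed, an axial force P builds up, equal in every segment, with P · Σ Lᵢ/(AᵢEᵢ) = δ_free.
Σ Lᵢ/(AᵢEᵢ) = 775/(2375×121×10³) + 425/(2350×110×10³) + 450/(1550×210×10³) = 5.723×10⁻⁶ mm/N.
P = 0.6835 / 5.723×10⁻⁶ = 119400 N = 119.4 kN, tensile.
For the cast iron segment, free thermal change = 11.1×10⁻⁶×29×425 = 0.1368 mm and elastic change from P = 119400×425/(2350×110×10³) = 0.1963 mm; these oppose, so the net change is 0.0595 mm (segment lengthens).

|ΔL| ≈ 0.0595 mm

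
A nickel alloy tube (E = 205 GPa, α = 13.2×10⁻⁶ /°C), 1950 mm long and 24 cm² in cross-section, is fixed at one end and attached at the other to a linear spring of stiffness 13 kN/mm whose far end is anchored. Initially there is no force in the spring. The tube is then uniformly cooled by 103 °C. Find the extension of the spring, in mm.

δ ≈ 2.52 mm

If the spring were absent the tube would shorten by αΔT L = 13.2×10⁻⁶ × 103 × 1950 = 2.651 mm.
Let P be the tensile force in the spring. The tube extends elastically by PL/(AE) and the spring stretches by P/k; together these equal δ_free.
So P = δ_free / [L/(AE) + 1/k] = 2.651 / [ 1950/(2400×205×10³) + 1/(13×10³) ].
P = 2.651 / 8.089×10⁻⁵ = 32780 N.
Spring extension = P/k = 32780/(13×10³) = 2.521 mm.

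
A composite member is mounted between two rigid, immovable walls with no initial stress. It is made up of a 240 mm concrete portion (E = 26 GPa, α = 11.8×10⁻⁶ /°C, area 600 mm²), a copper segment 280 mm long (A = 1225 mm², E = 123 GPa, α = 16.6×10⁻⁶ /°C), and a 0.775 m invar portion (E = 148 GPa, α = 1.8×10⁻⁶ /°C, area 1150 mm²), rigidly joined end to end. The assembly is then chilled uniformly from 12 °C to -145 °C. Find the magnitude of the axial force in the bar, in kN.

P ≈ 63.9 kN (tensile)

With the walls removed the bar would change length by δ_free = Σ αᵢΔT Lᵢ = 11.8×10⁻⁶×157×240 + 16.6×10⁻⁶×157×280 + 1.8×10⁻⁶×157×775 = 1.393 mm.
The rigid supports impose zero overall length change; the single axial force P common to all segments must satisfy P Σ Lᵢ/(AᵢEᵢ) = δ_free.
Σ Lᵢ/(AᵢEᵢ) = 240/(600×26×10³) + 280/(1225×123×10³) + 775/(1150×148×10³) = 2.18×10⁻⁵ mm/N.
P = 1.393 / 2.18×10⁻⁵ = 63930 N = 63.93 kN, tensile.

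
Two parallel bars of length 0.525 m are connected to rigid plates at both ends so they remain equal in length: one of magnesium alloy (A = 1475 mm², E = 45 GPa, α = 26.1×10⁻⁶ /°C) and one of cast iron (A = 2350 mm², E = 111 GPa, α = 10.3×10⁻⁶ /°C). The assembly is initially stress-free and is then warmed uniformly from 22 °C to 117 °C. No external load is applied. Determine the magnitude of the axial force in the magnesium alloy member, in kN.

Equilibrium of a rigid end plate with no external load gives equal and opposite internal forces ±P in the two members. Since α_{magnesium alloy} > α_{cast iron}, heating drives the magnesium alloy into compression and the cast iron into tension.
Setting the final lengths equal and cancelling L: (α₁ − α₂)ΔT = P/(A₁E₁) + P/(A₂E₂).
|α₁ − α₂|·ΔT = 15.8×10⁻⁶ × 95 = 0.001501.
1/(A₁E₁) + 1/(A₂E₂) = 1/(1475×45×10³) + 1/(2350×111×10³) = 1.89×10⁻⁸ N⁻¹.
P = 0.001501 / 1.89×10⁻⁸ = 79420 N = 79.42 kN.

P ≈ 79.4 kN (compressive in the magnesium alloy)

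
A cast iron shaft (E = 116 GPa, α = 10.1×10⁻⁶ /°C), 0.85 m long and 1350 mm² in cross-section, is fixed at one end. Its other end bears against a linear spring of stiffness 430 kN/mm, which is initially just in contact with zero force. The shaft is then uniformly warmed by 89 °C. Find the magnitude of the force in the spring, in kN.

P ≈ 98.5 kN

Free thermal expansion: δ_free = αΔT L = 10.1×10⁻⁶ × 89 × 850 = 0.7641 mm.
Let P be the compressive force at the spring. The shaft shortens elastically by PL/(AE) and the spring compresses by P/k; together these equal δ_free.
P [ L/(AE) + 1/k ] = δ_free → P [ 850/(1350×116×10³) + 1/(430×10³) ] = 0.7641.
P = 0.7641 / 7.753×10⁻⁶ = 98550 N.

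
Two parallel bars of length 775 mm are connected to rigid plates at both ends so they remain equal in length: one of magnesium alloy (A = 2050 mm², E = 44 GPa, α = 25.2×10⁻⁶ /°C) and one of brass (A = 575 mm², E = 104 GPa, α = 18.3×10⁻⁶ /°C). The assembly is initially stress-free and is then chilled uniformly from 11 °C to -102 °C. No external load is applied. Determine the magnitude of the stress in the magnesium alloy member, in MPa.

Equilibrium of a rigid end plate with no external load gives equal and opposite internal forces ±P in the two members. Since α_{magnesium alloy} > α_{brass}, cooling drives the magnesium alloy into tension and the brass into compression.
Setting the final lengths equal and cancelling L: (α₁ − α₂)ΔT = P/(A₁E₁) + P/(A₂E₂).
|α₁ − α₂|·ΔT = 6.9×10⁻⁶ × 113 = 0.0007797.
1/(A₁E₁) + 1/(A₂E₂) = 1/(2050×44×10³) + 1/(575×104×10³) = 2.781×10⁻⁸ N⁻¹.
P = 0.0007797 / 2.781×10⁻⁸ = 28040 N = 28.04 kN.
σ_{magnesium alloy} = P/A₁ = 28040/2050 = 13.68 MPa, tensile.

σ ≈ 13.7 MPa (tensile)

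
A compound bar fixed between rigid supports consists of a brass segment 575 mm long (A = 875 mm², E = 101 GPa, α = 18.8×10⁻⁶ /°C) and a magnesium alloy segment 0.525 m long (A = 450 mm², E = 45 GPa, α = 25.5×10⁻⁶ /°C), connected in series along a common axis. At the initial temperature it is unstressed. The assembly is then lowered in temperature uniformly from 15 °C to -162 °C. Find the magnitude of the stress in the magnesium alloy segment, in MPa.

σ ≈ 293 MPa (tensile)

With the walls removed the bar would change length by δ_free = Σ αᵢΔT Lᵢ = 18.8×10⁻⁶×177×575 + 25.5×10⁻⁶×177×525 = 4.283 mm.
The rigid supports impose zero overall length change; the single axial force P common to all segments must satisfy P Σ Lᵢ/(AᵢEᵢ) = δ_free.
Σ Lᵢ/(AᵢEᵢ) = 575/(875×101×10³) + 525/(450×45×10³) = 3.243×10⁻⁵ mm/N.
P = 4.283 / 3.243×10⁻⁵ = 132100 N = 132.1 kN, tensile.
σ_{magnesium alloy} = P / A = 132100 / 450 = 293.5 MPa.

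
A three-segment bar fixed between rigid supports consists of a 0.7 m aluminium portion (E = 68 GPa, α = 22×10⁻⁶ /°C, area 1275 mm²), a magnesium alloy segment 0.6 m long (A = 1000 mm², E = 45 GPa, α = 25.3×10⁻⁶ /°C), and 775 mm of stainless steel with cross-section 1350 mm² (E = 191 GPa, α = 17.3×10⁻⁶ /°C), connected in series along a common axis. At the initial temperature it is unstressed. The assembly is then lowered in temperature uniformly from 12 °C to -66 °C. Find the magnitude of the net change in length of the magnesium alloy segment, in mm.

With the walls removed the bar would change length by δ_free = Σ αᵢΔT Lᵢ = 22×10⁻⁶×78×700 + 25.3×10⁻⁶×78×600 + 17.3×10⁻⁶×78×775 = 3.431 mm.
Since the ends are fixed, an axial force P builds up, equal in every segment, with P · Σ Lᵢ/(AᵢEᵢ) = δ_free.
Σ Lᵢ/(AᵢEᵢ) = 700/(1275×68×10³) + 600/(1000×45×10³) + 775/(1350×191×10³) = 2.441×10⁻⁵ mm/N.
Hence P = δ_free / Σ(L/AE) = 3.431/2.441×10⁻⁵ = 140.5 kN (tensile).
For the magnesium alloy segment, free thermal change = 25.3×10⁻⁶×78×600 = 1.184 mm and elastic change from P = 140500×600/(1000×45×10³) = 1.874 mm; these oppose, so the net change is 0.69 mm (segment lengthens).

|ΔL| ≈ 0.69 mm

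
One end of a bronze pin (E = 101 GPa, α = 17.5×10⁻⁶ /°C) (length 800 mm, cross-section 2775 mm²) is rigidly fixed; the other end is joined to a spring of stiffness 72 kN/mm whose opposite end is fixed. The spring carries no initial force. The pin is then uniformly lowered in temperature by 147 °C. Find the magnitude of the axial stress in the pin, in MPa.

σ ≈ 44.3 MPa (tensile)

Free thermal contraction: δ_free = αΔT L = 17.5×10⁻⁶ × 147 × 800 = 2.058 mm.
With a force P in the spring, the elastic change of the pin is PL/(AE) and that of the spring is P/k; compatibility requires their sum to equal δ_free.
P [ L/(AE) + 1/k ] = δ_free → P [ 800/(2775×101×10³) + 1/(72×10³) ] = 2.058.
P = 2.058 / 1.674×10⁻⁵ = 122900 N.
σ = P/A = 122900/2775 = 44.29 MPa.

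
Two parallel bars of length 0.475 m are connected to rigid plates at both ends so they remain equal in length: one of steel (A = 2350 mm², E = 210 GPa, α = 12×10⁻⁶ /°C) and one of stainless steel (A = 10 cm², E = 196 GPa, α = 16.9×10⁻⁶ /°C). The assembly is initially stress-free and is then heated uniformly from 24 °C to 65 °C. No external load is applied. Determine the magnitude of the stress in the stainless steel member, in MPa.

Equilibrium of a rigid end plate with no external load gives equal and opposite internal forces ±P in the two members. Since α_{stainless steel} > α_{steel}, heating drives the stainless steel into compression and the steel into tension.
Equating the net (thermal + elastic) strains gives |α₁ − α₂|·ΔT = P·[1/(A₁E₁) + 1/(A₂E₂)].
|α₁ − α₂|·ΔT = 4.9×10⁻⁶ × 41 = 0.0002009.
1/(A₁E₁) + 1/(A₂E₂) = 1/(2350×210×10³) + 1/(1000×196×10³) = 7.128×10⁻⁹ N⁻¹.
So P = 0.0002009 / 7.128×10⁻⁹ = 28.18 kN.
σ_{stainless steel} = P/A₂ = 28180/1000 = 28.18 MPa, compressive.

σ ≈ 28.2 MPa (compressive)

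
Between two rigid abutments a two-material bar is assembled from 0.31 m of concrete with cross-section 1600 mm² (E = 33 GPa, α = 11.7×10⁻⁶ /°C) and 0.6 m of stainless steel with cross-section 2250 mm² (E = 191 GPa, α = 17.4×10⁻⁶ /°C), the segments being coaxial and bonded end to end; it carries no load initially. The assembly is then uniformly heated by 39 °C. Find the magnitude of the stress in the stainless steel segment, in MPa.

With the walls removed the bar would change length by δ_free = Σ αᵢΔT Lᵢ = 11.7×10⁻⁶×39×310 + 17.4×10⁻⁶×39×600 = 0.5486 mm.
Since the ends are fixed, an axial force P builds up, equal in every segment, with P · Σ Lᵢ/(AᵢEᵢ) = δ_free.
The series flexibility is Σ Lᵢ/(AᵢEᵢ) = 310/(1600×33×10³) + 600/(2250×191×10³) = 7.267×10⁻⁶ mm/N.
Hence P = δ_free / Σ(L/AE) = 0.5486/7.267×10⁻⁶ = 75.49 kN (compressive).
σ_{stainless steel} = P / A = 75490 / 2250 = 33.55 MPa.

σ ≈ 33.6 MPa (compressive)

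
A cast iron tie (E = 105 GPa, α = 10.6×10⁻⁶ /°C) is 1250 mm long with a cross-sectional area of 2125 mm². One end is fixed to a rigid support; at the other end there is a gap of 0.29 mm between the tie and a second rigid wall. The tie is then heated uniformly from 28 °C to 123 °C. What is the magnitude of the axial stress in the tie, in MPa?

If the wall were absent the tie would grow by αΔT L = 10.6×10⁻⁶ × 95 × 1250 = 1.259 mm.
This exceeds the 0.29 mm gap, so the wall pushes back. The portion of expansion that must be recovered elastically is δ_free − gap = 1.259 − 0.29 = 0.9687 mm.
So σ = E(δ_free − g)/L = 105×10³ × 0.9687/1250 = 81.37 MPa.

σ ≈ 81.4 MPa (compressive)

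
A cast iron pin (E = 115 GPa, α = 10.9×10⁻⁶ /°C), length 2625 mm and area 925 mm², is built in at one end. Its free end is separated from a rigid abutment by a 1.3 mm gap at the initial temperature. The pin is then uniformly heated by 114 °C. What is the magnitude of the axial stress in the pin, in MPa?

σ ≈ 85.9 MPa (compressive)

If the wall were absent the pin would grow by αΔT L = 10.9×10⁻⁶ × 114 × 2625 = 3.262 mm.
The gap closes (δ_free > 1.3 mm) and the wall then resists a further 3.262 − 1.3 = 1.962 mm of expansion.
So σ = E(δ_free − g)/L = 115×10³ × 1.962/2625 = 85.95 MPa.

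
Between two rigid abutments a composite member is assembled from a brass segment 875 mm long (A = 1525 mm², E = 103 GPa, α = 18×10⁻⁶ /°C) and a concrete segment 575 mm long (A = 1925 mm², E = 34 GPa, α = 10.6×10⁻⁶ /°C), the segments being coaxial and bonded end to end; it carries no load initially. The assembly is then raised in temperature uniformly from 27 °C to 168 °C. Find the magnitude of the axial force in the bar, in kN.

P ≈ 215 kN (compressive)

Free thermal expansion of the whole bar: Σ αᵢΔT Lᵢ = 18×10⁻⁶×141×875 + 10.6×10⁻⁶×141×575 = 3.08 mm.
Since the ends are fixed, an axial force P builds up, equal in every segment, with P · Σ Lᵢ/(AᵢEᵢ) = δ_free.
Σ Lᵢ/(AᵢEᵢ) = 875/(1525×103×10³) + 575/(1925×34×10³) = 1.436×10⁻⁵ mm/N.
Hence P = δ_free / Σ(L/AE) = 3.08/1.436×10⁻⁵ = 214.6 kN (compressive).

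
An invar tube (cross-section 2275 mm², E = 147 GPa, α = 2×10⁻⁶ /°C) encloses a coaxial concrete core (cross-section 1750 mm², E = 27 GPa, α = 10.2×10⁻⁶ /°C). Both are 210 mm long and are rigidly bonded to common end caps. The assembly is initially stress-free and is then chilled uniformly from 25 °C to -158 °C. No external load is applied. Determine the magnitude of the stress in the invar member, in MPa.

σ ≈ 27.3 MPa (compressive)

The concrete has the larger α, so on cooling it would change length more than the invar if both were free. The rigid plates force a common final length, so the concrete is put into tension and the invar into compression, with equal and opposite forces P (no external load).
Equating the net (thermal + elastic) strains gives |α₁ − α₂|·ΔT = P·[1/(A₁E₁) + 1/(A₂E₂)].
|α₁ − α₂|·ΔT = 8.2×10⁻⁶ × 183 = 0.001501.
1/(A₁E₁) + 1/(A₂E₂) = 1/(2275×147×10³) + 1/(1750×27×10³) = 2.415×10⁻⁸ N⁻¹.
So P = 0.001501 / 2.415×10⁻⁸ = 62.13 kN.
σ_{invar} = P/A₁ = 62130/2275 = 27.31 MPa, compressive.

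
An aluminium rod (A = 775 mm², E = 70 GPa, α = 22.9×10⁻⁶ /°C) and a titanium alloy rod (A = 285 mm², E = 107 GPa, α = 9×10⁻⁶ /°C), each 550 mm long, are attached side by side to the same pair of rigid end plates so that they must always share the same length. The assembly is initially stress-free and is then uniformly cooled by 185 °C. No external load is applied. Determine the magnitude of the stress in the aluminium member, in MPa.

Both members must finish at the same length. With the larger α, the aluminium tends to over-contract; the plates restrain it, putting the aluminium in tension and the titanium alloy in compression. With no external load the two internal forces are equal and opposite, magnitude P.
Compatibility of the two members (thermal + elastic change equal): (α₁ − α₂)ΔT = P·[1/(A₁E₁) + 1/(A₂E₂)].
|α₁ − α₂|·ΔT = 13.9×10⁻⁶ × 185 = 0.002571.
1/(A₁E₁) + 1/(A₂E₂) = 1/(775×70×10³) + 1/(285×107×10³) = 5.123×10⁻⁸ N⁻¹.
P = 0.002571 / 5.123×10⁻⁸ = 50200 N = 50.2 kN.
σ_{aluminium} = P/A₁ = 50200/775 = 64.77 MPa, tensile.

σ ≈ 64.8 MPa (tensile)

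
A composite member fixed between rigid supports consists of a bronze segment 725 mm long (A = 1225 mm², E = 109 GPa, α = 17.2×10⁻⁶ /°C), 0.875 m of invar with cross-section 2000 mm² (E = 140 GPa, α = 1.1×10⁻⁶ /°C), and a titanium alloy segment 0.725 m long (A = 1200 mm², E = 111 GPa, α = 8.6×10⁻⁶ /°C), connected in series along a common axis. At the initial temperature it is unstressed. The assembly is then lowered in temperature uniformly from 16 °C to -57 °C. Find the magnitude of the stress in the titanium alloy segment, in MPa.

Free thermal contraction of the whole bar: Σ αᵢΔT Lᵢ = 17.2×10⁻⁶×73×725 + 1.1×10⁻⁶×73×875 + 8.6×10⁻⁶×73×725 = 1.436 mm.
The rigid supports impose zero overall length change; the single axial force P common to all segments must satisfy P Σ Lᵢ/(AᵢEᵢ) = δ_free.
Σ Lᵢ/(AᵢEᵢ) = 725/(1225×109×10³) + 875/(2000×140×10³) + 725/(1200×111×10³) = 1.4×10⁻⁵ mm/N.
P = 1.436 / 1.4×10⁻⁵ = 102600 N = 102.6 kN, tensile.
σ_{titanium alloy} = P / A = 102600 / 1200 = 85.47 MPa.

σ ≈ 85.5 MPa (tensile)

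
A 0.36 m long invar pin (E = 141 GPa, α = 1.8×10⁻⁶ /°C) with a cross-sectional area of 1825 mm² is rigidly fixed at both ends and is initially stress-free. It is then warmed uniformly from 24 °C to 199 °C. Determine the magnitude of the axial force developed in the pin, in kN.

With zero net strain, σ = E·αΔT = 141 GPa × 1.8×10⁻⁶ × 175 = 44.41 MPa.
Then P = σA = 44.41 × 1825 mm² = 81.06 kN, compressive.

P ≈ 81.1 kN (compressive)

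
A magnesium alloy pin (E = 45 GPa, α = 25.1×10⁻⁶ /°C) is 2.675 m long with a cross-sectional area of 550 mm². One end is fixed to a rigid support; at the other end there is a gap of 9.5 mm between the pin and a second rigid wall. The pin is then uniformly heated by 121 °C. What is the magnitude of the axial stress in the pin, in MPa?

Unrestrained expansion: δ_free = αΔT L = 25.1×10⁻⁶ × 121 × 2675 = 8.124 mm.
This is smaller than the 9.5 mm clearance, so the pin expands freely without reaching the stop — the stress is zero.

σ ≈ 0 MPa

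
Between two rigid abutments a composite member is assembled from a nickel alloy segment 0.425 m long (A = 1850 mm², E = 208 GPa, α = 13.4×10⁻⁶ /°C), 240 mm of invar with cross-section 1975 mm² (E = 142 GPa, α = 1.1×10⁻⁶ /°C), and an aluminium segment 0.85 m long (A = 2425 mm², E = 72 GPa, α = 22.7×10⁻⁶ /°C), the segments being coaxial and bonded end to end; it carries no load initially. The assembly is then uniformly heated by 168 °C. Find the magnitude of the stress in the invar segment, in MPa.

Free thermal expansion of the whole bar: Σ αᵢΔT Lᵢ = 13.4×10⁻⁶×168×425 + 1.1×10⁻⁶×168×240 + 22.7×10⁻⁶×168×850 = 4.243 mm.
Since the ends are fixed, an axial force P builds up, equal in every segment, with P · Σ Lᵢ/(AᵢEᵢ) = δ_free.
Σ Lᵢ/(AᵢEᵢ) = 425/(1850×208×10³) + 240/(1975×142×10³) + 850/(2425×72×10³) = 6.829×10⁻⁶ mm/N.
Hence P = δ_free / Σ(L/AE) = 4.243/6.829×10⁻⁶ = 621.3 kN (compressive).
σ_{invar} = P / A = 621300 / 1975 = 314.6 MPa.

σ ≈ 315 MPa (compressive)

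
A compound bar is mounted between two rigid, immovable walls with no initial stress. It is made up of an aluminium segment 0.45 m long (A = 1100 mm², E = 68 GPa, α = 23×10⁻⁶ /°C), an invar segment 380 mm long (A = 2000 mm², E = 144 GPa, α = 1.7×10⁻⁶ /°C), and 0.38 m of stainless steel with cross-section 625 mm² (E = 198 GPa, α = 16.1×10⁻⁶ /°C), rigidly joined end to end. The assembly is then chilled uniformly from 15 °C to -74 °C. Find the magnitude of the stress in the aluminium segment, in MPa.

σ ≈ 133 MPa (tensile)

With the walls removed the bar would change length by δ_free = Σ αᵢΔT Lᵢ = 23×10⁻⁶×89×450 + 1.7×10⁻⁶×89×380 + 16.1×10⁻⁶×89×380 = 1.523 mm.
The rigid supports impose zero overall length change; the single axial force P common to all segments must satisfy P Σ Lᵢ/(AᵢEᵢ) = δ_free.
Σ Lᵢ/(AᵢEᵢ) = 450/(1100×68×10³) + 380/(2000×144×10³) + 380/(625×198×10³) = 1.041×10⁻⁵ mm/N.
P = 1.523 / 1.041×10⁻⁵ = 146400 N = 146.4 kN, tensile.
σ_{aluminium} = P / A = 146400 / 1100 = 133.1 MPa.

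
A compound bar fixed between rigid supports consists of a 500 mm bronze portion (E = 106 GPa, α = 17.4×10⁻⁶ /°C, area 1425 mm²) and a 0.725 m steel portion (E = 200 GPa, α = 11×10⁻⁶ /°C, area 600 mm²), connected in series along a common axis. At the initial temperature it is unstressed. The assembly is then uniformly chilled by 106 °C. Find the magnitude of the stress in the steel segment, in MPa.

If the supports were absent, the total length change would be Σ αᵢΔT Lᵢ = 17.4×10⁻⁶×106×500 + 11×10⁻⁶×106×725 = 1.768 mm.
Since the ends are fixed, an axial force P builds up, equal in every segment, with P · Σ Lᵢ/(AᵢEᵢ) = δ_free.
Σ Lᵢ/(AᵢEᵢ) = 500/(1425×106×10³) + 725/(600×200×10³) = 9.352×10⁻⁶ mm/N.
So P = 1.768 / 9.352×10⁻⁶ = 189 kN, tensile.
σ_{steel} = P / A = 189000 / 600 = 315 MPa.

σ ≈ 315 MPa (tensile)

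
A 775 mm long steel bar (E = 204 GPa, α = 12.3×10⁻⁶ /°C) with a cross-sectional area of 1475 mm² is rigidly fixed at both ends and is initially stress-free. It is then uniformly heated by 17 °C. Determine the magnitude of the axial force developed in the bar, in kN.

P ≈ 62.9 kN (compressive)

With zero net strain, σ = E·αΔT = 204 GPa × 12.3×10⁻⁶ × 17 = 42.66 MPa.
P = AEαΔT = 1475 × 204×10³ × 12.3×10⁻⁶ × 17 = 62.92 kN (compressive).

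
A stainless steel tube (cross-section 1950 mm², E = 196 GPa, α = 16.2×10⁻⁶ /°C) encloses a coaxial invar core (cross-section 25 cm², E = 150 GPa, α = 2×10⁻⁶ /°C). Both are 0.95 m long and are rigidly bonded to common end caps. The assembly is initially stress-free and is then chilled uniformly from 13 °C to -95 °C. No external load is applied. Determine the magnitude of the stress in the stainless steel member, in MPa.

σ ≈ 149 MPa (tensile)

Equilibrium of a rigid end plate with no external load gives equal and opposite internal forces ±P in the two members. Since α_{stainless steel} > α_{invar}, cooling drives the stainless steel into tension and the invar into compression.
Equating the net (thermal + elastic) strains gives |α₁ − α₂|·ΔT = P·[1/(A₁E₁) + 1/(A₂E₂)].
|α₁ − α₂|·ΔT = 14.2×10⁻⁶ × 108 = 0.001534.
1/(A₁E₁) + 1/(A₂E₂) = 1/(1950×196×10³) + 1/(2500×150×10³) = 5.283×10⁻⁹ N⁻¹.
P = 0.001534 / 5.283×10⁻⁹ = 290300 N = 290.3 kN.
σ_{stainless steel} = P/A₁ = 290300/1950 = 148.9 MPa, tensile.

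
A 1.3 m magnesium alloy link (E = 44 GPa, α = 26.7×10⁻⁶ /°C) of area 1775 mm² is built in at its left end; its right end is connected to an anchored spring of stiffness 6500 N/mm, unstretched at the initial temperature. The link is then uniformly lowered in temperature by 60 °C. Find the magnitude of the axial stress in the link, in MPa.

If the spring were absent the link would shorten by αΔT L = 26.7×10⁻⁶ × 60 × 1300 = 2.083 mm.
With a force P in the spring, the elastic change of the link is PL/(AE) and that of the spring is P/k; compatibility requires their sum to equal δ_free.
So P = δ_free / [L/(AE) + 1/k] = 2.083 / [ 1300/(1775×44×10³) + 1/(6500) ].
P = 2.083 / 0.0001705 = 12220 N.
σ = P/A = 12220/1775 = 6.882 MPa.

σ ≈ 6.88 MPa (tensile)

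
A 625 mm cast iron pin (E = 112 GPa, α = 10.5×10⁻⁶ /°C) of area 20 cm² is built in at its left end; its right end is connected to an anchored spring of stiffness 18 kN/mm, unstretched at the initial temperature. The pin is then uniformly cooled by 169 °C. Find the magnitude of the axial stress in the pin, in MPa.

The unrestrained thermal change is αΔT L = 10.5×10⁻⁶ × 169 × 625 = 1.109 mm.
With a force P in the spring, the elastic change of the pin is PL/(AE) and that of the spring is P/k; compatibility requires their sum to equal δ_free.
P [ L/(AE) + 1/k ] = δ_free → P [ 625/(2000×112×10³) + 1/(18×10³) ] = 1.109.
P = 1.109 / 5.835×10⁻⁵ = 19010 N.
σ = P/A = 19010/2000 = 9.504 MPa.

σ ≈ 9.5 MPa (tensile)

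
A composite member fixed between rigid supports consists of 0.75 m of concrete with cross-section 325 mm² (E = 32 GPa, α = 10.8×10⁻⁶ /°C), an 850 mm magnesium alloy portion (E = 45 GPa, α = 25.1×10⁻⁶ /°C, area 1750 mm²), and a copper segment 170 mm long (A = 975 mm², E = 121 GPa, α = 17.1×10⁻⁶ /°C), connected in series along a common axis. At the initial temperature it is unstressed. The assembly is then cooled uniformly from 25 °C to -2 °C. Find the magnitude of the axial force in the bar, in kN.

With the walls removed the bar would change length by δ_free = Σ αᵢΔT Lᵢ = 10.8×10⁻⁶×27×750 + 25.1×10⁻⁶×27×850 + 17.1×10⁻⁶×27×170 = 0.8732 mm.
Since the ends are fixed, an axial force P builds up, equal in every segment, with P · Σ Lᵢ/(AᵢEᵢ) = δ_free.
Σ Lᵢ/(AᵢEᵢ) = 750/(325×32×10³) + 850/(1750×45×10³) + 170/(975×121×10³) = 8.435×10⁻⁵ mm/N.
So P = 0.8732 / 8.435×10⁻⁵ = 10.35 kN, tensile.

P ≈ 10.4 kN (tensile)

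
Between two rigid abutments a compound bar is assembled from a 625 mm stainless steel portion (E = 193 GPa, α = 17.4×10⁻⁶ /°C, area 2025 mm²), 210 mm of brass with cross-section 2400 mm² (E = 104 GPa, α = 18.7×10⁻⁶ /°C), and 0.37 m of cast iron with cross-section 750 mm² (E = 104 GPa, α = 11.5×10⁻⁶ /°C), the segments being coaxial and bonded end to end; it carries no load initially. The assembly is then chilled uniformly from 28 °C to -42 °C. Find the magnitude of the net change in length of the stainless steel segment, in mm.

|ΔL| ≈ 0.464 mm

Free thermal contraction of the whole bar: Σ αᵢΔT Lᵢ = 17.4×10⁻⁶×70×625 + 18.7×10⁻⁶×70×210 + 11.5×10⁻⁶×70×370 = 1.334 mm.
Since the ends are fixed, an axial force P builds up, equal in every segment, with P · Σ Lᵢ/(AᵢEᵢ) = δ_free.
The series flexibility is Σ Lᵢ/(AᵢEᵢ) = 625/(2025×193×10³) + 210/(2400×104×10³) + 370/(750×104×10³) = 7.184×10⁻⁶ mm/N.
Hence P = δ_free / Σ(L/AE) = 1.334/7.184×10⁻⁶ = 185.7 kN (tensile).
For the stainless steel segment, free thermal change = 17.4×10⁻⁶×70×625 = 0.7612 mm and elastic change from P = 185700×625/(2025×193×10³) = 0.2969 mm; these oppose, so the net change is 0.464 mm (segment shortens).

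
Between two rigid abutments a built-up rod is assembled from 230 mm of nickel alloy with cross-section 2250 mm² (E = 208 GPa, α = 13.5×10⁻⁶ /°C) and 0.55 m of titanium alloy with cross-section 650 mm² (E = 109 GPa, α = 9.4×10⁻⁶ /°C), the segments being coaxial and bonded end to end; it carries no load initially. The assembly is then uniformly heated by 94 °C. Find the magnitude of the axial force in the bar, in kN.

P ≈ 94.2 kN (compressive)

Free thermal expansion of the whole bar: Σ αᵢΔT Lᵢ = 13.5×10⁻⁶×94×230 + 9.4×10⁻⁶×94×550 = 0.7778 mm.
The rigid supports impose zero overall length change; the single axial force P common to all segments must satisfy P Σ Lᵢ/(AᵢEᵢ) = δ_free.
Σ Lᵢ/(AᵢEᵢ) = 230/(2250×208×10³) + 550/(650×109×10³) = 8.254×10⁻⁶ mm/N.
P = 0.7778 / 8.254×10⁻⁶ = 94240 N = 94.24 kN, compressive.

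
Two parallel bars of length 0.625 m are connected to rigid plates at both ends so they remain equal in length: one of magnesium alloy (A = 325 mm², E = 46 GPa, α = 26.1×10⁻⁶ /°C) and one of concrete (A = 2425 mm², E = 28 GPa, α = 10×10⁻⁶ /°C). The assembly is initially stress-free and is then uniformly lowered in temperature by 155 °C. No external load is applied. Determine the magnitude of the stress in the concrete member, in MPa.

σ ≈ 12.6 MPa (compressive)

Both members must finish at the same length. With the larger α, the magnesium alloy tends to over-contract; the plates restrain it, putting the magnesium alloy in tension and the concrete in compression. With no external load the two internal forces are equal and opposite, magnitude P.
Compatibility of the two members (thermal + elastic change equal): (α₁ − α₂)ΔT = P·[1/(A₁E₁) + 1/(A₂E₂)].
|α₁ − α₂|·ΔT = 16.1×10⁻⁶ × 155 = 0.002496.
1/(A₁E₁) + 1/(A₂E₂) = 1/(325×46×10³) + 1/(2425×28×10³) = 8.162×10⁻⁸ N⁻¹.
So P = 0.002496 / 8.162×10⁻⁸ = 30.58 kN.
σ_{concrete} = P/A₂ = 30580/2425 = 12.61 MPa, compressive.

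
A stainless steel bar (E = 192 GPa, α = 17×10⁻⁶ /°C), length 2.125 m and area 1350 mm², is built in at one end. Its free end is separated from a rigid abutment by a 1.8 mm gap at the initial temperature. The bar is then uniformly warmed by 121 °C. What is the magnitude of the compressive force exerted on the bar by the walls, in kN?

P ≈ 314 kN

Unrestrained expansion: δ_free = αΔT L = 17×10⁻⁶ × 121 × 2125 = 4.371 mm.
This exceeds the 1.8 mm gap, so the wall pushes back. The portion of expansion that must be recovered elastically is δ_free − gap = 4.371 − 1.8 = 2.571 mm.
That suppressed elongation corresponds to σ = E·Δ/L = 192×10³ × 2.571/2125 = 232.3 MPa.
Force on the wall = σA = 232.3 × 1350 mm² = 313.6 kN.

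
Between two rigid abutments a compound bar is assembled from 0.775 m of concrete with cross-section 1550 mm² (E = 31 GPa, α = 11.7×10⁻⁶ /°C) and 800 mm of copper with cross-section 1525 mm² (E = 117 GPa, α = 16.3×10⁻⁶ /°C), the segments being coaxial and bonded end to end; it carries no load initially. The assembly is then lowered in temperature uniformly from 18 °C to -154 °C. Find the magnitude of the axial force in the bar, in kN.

P ≈ 184 kN (tensile)

If the supports were absent, the total length change would be Σ αᵢΔT Lᵢ = 11.7×10⁻⁶×172×775 + 16.3×10⁻⁶×172×800 = 3.802 mm.
The rigid supports impose zero overall length change; the single axial force P common to all segments must satisfy P Σ Lᵢ/(AᵢEᵢ) = δ_free.
Σ Lᵢ/(AᵢEᵢ) = 775/(1550×31×10³) + 800/(1525×117×10³) = 2.061×10⁻⁵ mm/N.
Hence P = δ_free / Σ(L/AE) = 3.802/2.061×10⁻⁵ = 184.5 kN (tensile).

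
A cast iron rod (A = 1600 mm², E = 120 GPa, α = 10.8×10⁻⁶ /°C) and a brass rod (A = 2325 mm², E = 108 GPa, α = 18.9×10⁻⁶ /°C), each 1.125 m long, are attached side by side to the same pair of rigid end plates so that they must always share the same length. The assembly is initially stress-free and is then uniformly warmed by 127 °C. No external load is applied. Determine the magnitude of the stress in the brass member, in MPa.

The brass has the larger α, so on heating it would change length more than the cast iron if both were free. The rigid plates force a common final length, so the brass is put into compression and the cast iron into tension, with equal and opposite forces P (no external load).
Compatibility of the two members (thermal + elastic change equal): (α₁ − α₂)ΔT = P·[1/(A₁E₁) + 1/(A₂E₂)].
|α₁ − α₂|·ΔT = 8.1×10⁻⁶ × 127 = 0.001029.
1/(A₁E₁) + 1/(A₂E₂) = 1/(1600×120×10³) + 1/(2325×108×10³) = 9.191×10⁻⁹ N⁻¹.
P = 0.001029 / 9.191×10⁻⁹ = 111900 N = 111.9 kN.
σ_{brass} = P/A₂ = 111900/2325 = 48.14 MPa, compressive.

σ ≈ 48.1 MPa (compressive)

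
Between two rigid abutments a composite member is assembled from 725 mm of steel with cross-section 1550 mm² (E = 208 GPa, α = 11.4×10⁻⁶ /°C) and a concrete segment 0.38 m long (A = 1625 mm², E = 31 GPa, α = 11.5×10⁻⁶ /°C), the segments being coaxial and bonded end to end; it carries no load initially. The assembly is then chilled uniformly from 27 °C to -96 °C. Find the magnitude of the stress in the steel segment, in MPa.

Free thermal contraction of the whole bar: Σ αᵢΔT Lᵢ = 11.4×10⁻⁶×123×725 + 11.5×10⁻⁶×123×380 = 1.554 mm.
The walls prevent any net length change, so an axial force P (same in every segment) develops. Compatibility: P · Σ Lᵢ/(AᵢEᵢ) = δ_free.
Σ Lᵢ/(AᵢEᵢ) = 725/(1550×208×10³) + 380/(1625×31×10³) = 9.792×10⁻⁶ mm/N.
Hence P = δ_free / Σ(L/AE) = 1.554/9.792×10⁻⁶ = 158.7 kN (tensile).
σ_{steel} = P / A = 158700 / 1550 = 102.4 MPa.

σ ≈ 102 MPa (tensile)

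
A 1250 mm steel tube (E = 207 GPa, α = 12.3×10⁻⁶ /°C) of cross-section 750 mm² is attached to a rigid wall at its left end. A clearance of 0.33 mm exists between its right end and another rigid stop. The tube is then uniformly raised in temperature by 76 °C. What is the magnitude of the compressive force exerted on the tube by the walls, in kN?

Free thermal elongation = αΔT L = 12.3×10⁻⁶ × 76 × 1250 = 1.169 mm.
After closing the 0.33 mm clearance, 1.169 − 0.33 = 0.8385 mm of expansion remains to be suppressed by the wall.
That suppressed elongation corresponds to σ = E·Δ/L = 207×10³ × 0.8385/1250 = 138.9 MPa.
Force on the wall = σA = 138.9 × 750 mm² = 104.1 kN.

P ≈ 104 kN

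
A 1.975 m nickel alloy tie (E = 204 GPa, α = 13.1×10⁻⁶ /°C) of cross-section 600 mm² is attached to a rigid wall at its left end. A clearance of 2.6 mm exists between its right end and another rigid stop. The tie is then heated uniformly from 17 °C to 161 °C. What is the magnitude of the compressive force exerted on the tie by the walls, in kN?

If the wall were absent the tie would grow by αΔT L = 13.1×10⁻⁶ × 144 × 1975 = 3.726 mm.
The gap closes (δ_free > 2.6 mm) and the wall then resists a further 3.726 − 2.6 = 1.126 mm of expansion.
That suppressed elongation corresponds to σ = E·Δ/L = 204×10³ × 1.126/1975 = 116.3 MPa.
P = σA = 116.3 × 600 = 69.76 kN.

P ≈ 69.8 kN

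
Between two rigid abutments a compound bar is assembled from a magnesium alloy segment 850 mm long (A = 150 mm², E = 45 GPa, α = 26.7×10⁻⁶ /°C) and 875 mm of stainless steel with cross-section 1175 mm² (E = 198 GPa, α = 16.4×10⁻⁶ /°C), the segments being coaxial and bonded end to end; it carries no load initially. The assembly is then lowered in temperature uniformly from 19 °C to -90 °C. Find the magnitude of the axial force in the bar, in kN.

If the supports were absent, the total length change would be Σ αᵢΔT Lᵢ = 26.7×10⁻⁶×109×850 + 16.4×10⁻⁶×109×875 = 4.038 mm.
The walls prevent any net length change, so an axial force P (same in every segment) develops. Compatibility: P · Σ Lᵢ/(AᵢEᵢ) = δ_free.
Σ Lᵢ/(AᵢEᵢ) = 850/(150×45×10³) + 875/(1175×198×10³) = 0.0001297 mm/N.
So P = 4.038 / 0.0001297 = 31.14 kN, tensile.

P ≈ 31.1 kN (tensile)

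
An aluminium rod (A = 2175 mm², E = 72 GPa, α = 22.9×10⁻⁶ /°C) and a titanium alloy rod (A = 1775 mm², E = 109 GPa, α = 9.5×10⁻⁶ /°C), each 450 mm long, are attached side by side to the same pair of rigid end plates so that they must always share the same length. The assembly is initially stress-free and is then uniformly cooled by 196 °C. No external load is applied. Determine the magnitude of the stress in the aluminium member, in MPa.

σ ≈ 105 MPa (tensile)

Equilibrium of a rigid end plate with no external load gives equal and opposite internal forces ±P in the two members. Since α_{aluminium} > α_{titanium alloy}, cooling drives the aluminium into tension and the titanium alloy into compression.
Compatibility of the two members (thermal + elastic change equal): (α₁ − α₂)ΔT = P·[1/(A₁E₁) + 1/(A₂E₂)].
|α₁ − α₂|·ΔT = 13.4×10⁻⁶ × 196 = 0.002626.
1/(A₁E₁) + 1/(A₂E₂) = 1/(2175×72×10³) + 1/(1775×109×10³) = 1.155×10⁻⁸ N⁻¹.
So P = 0.002626 / 1.155×10⁻⁸ = 227.3 kN.
σ_{aluminium} = P/A₁ = 227300/2175 = 104.5 MPa, tensile.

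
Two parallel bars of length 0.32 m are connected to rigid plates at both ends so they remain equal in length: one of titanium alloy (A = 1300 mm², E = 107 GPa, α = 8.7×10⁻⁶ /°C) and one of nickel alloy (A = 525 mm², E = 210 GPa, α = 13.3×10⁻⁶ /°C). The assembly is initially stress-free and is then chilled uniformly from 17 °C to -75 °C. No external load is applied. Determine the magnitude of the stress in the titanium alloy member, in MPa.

Both members must finish at the same length. With the larger α, the nickel alloy tends to over-contract; the plates restrain it, putting the nickel alloy in tension and the titanium alloy in compression. With no external load the two internal forces are equal and opposite, magnitude P.
Equating the net (thermal + elastic) strains gives |α₁ − α₂|·ΔT = P·[1/(A₁E₁) + 1/(A₂E₂)].
|α₁ − α₂|·ΔT = 4.6×10⁻⁶ × 92 = 0.0004232.
1/(A₁E₁) + 1/(A₂E₂) = 1/(1300×107×10³) + 1/(525×210×10³) = 1.626×10⁻⁸ N⁻¹.
P = 0.0004232 / 1.626×10⁻⁸ = 26030 N = 26.03 kN.
σ_{titanium alloy} = P/A₁ = 26030/1300 = 20.02 MPa, compressive.

σ ≈ 20 MPa (compressive)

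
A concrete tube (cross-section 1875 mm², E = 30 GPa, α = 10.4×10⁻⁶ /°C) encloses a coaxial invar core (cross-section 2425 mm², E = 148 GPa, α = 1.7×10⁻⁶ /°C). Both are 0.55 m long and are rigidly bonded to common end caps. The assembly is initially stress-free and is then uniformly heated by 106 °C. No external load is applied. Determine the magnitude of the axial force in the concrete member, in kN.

The concrete has the larger α, so on heating it would change length more than the invar if both were free. The rigid plates force a common final length, so the concrete is put into compression and the invar into tension, with equal and opposite forces P (no external load).
Setting the final lengths equal and cancelling L: (α₁ − α₂)ΔT = P/(A₁E₁) + P/(A₂E₂).
|α₁ − α₂|·ΔT = 8.7×10⁻⁶ × 106 = 0.0009222.
1/(A₁E₁) + 1/(A₂E₂) = 1/(1875×30×10³) + 1/(2425×148×10³) = 2.056×10⁻⁸ N⁻¹.
P = 0.0009222 / 2.056×10⁻⁸ = 44850 N = 44.85 kN.

P ≈ 44.8 kN (compressive in the concrete)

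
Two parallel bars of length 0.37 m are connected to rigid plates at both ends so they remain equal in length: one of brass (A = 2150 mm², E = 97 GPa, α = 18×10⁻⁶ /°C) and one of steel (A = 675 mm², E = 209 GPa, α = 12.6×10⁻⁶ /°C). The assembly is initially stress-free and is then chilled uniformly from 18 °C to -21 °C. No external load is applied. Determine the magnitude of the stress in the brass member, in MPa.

Equilibrium of a rigid end plate with no external load gives equal and opposite internal forces ±P in the two members. Since α_{brass} > α_{steel}, cooling drives the brass into tension and the steel into compression.
Setting the final lengths equal and cancelling L: (α₁ − α₂)ΔT = P/(A₁E₁) + P/(A₂E₂).
|α₁ − α₂|·ΔT = 5.4×10⁻⁶ × 39 = 0.0002106.
1/(A₁E₁) + 1/(A₂E₂) = 1/(2150×97×10³) + 1/(675×209×10³) = 1.188×10⁻⁸ N⁻¹.
P = 0.0002106 / 1.188×10⁻⁸ = 17720 N = 17.72 kN.
σ_{brass} = P/A₁ = 17720/2150 = 8.243 MPa, tensile.

σ ≈ 8.24 MPa (tensile)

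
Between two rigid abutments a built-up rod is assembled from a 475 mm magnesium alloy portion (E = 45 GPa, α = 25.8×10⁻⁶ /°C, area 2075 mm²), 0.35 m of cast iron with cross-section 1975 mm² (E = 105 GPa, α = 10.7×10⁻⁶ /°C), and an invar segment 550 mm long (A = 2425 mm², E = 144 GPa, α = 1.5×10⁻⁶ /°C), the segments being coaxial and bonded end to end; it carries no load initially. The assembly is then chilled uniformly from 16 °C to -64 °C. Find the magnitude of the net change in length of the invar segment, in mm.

|ΔL| ≈ 0.188 mm

With the walls removed the bar would change length by δ_free = Σ αᵢΔT Lᵢ = 25.8×10⁻⁶×80×475 + 10.7×10⁻⁶×80×350 + 1.5×10⁻⁶×80×550 = 1.346 mm.
The rigid supports impose zero overall length change; the single axial force P common to all segments must satisfy P Σ Lᵢ/(AᵢEᵢ) = δ_free.
The series flexibility is Σ Lᵢ/(AᵢEᵢ) = 475/(2075×45×10³) + 350/(1975×105×10³) + 550/(2425×144×10³) = 8.35×10⁻⁶ mm/N.
Hence P = δ_free / Σ(L/AE) = 1.346/8.35×10⁻⁶ = 161.2 kN (tensile).
For the invar segment, free thermal change = 1.5×10⁻⁶×80×550 = 0.066 mm and elastic change from P = 161200×550/(2425×144×10³) = 0.2539 mm; these oppose, so the net change is 0.188 mm (segment lengthens).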